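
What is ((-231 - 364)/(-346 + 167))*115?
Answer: 68425/179 ≈ 382.26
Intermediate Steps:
((-231 - 364)/(-346 + 167))*115 = -595/(-179)*115 = -595*(-1/179)*115 = (595/179)*115 = 68425/179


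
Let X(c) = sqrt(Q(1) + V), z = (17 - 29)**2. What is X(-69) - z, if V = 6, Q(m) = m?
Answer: -144 + sqrt(7) ≈ -141.35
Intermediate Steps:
z = 144 (z = (-12)**2 = 144)
X(c) = sqrt(7) (X(c) = sqrt(1 + 6) = sqrt(7))
X(-69) - z = sqrt(7) - 1*144 = sqrt(7) - 144 = -144 + sqrt(7)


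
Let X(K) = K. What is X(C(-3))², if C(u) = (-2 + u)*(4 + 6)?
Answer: 2500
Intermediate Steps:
C(u) = -20 + 10*u (C(u) = (-2 + u)*10 = -20 + 10*u)
X(C(-3))² = (-20 + 10*(-3))² = (-20 - 30)² = (-50)² = 2500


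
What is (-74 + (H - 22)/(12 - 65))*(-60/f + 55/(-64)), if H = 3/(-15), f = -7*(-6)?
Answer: 3997295/23744 ≈ 168.35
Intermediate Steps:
f = 42
H = -⅕ (H = 3*(-1/15) = -⅕ ≈ -0.20000)
(-74 + (H - 22)/(12 - 65))*(-60/f + 55/(-64)) = (-74 + (-⅕ - 22)/(12 - 65))*(-60/42 + 55/(-64)) = (-74 - 111/5/(-53))*(-60*1/42 + 55*(-1/64)) = (-74 - 111/5*(-1/53))*(-10/7 - 55/64) = (-74 + 111/265)*(-1025/448) = -19499/265*(-1025/448) = 3997295/23744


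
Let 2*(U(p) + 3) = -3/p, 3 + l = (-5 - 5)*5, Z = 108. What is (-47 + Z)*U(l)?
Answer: -19215/106 ≈ -181.27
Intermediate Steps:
l = -53 (l = -3 + (-5 - 5)*5 = -3 - 10*5 = -3 - 50 = -53)
U(p) = -3 - 3/(2*p) (U(p) = -3 + (-3/p)/2 = -3 - 3/(2*p))
(-47 + Z)*U(l) = (-47 + 108)*(-3 - 3/2/(-53)) = 61*(-3 - 3/2*(-1/53)) = 61*(-3 + 3/106) = 61*(-315/106) = -19215/106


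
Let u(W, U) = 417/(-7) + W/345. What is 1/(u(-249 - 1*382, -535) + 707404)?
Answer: 2415/1708232378 ≈ 1.4137e-6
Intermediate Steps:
u(W, U) = -417/7 + W/345 (u(W, U) = 417*(-⅐) + W*(1/345) = -417/7 + W/345)
1/(u(-249 - 1*382, -535) + 707404) = 1/((-417/7 + (-249 - 1*382)/345) + 707404) = 1/((-417/7 + (-249 - 382)/345) + 707404) = 1/((-417/7 + (1/345)*(-631)) + 707404) = 1/((-417/7 - 631/345) + 707404) = 1/(-148282/2415 + 707404) = 1/(1708232378/2415) = 2415/1708232378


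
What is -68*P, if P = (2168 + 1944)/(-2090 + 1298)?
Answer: 34952/99 ≈ 353.05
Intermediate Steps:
P = -514/99 (P = 4112/(-792) = 4112*(-1/792) = -514/99 ≈ -5.1919)
-68*P = -68*(-514/99) = 34952/99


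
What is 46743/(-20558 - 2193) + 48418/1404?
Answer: 517965373/15971202 ≈ 32.431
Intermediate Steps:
46743/(-20558 - 2193) + 48418/1404 = 46743/(-22751) + 48418*(1/1404) = 46743*(-1/22751) + 24209/702 = -46743/22751 + 24209/702 = 517965373/15971202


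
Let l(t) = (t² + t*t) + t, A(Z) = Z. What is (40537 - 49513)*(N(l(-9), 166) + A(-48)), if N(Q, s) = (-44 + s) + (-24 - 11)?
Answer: -350064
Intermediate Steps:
l(t) = t + 2*t² (l(t) = (t² + t²) + t = 2*t² + t = t + 2*t²)
N(Q, s) = -79 + s (N(Q, s) = (-44 + s) - 35 = -79 + s)
(40537 - 49513)*(N(l(-9), 166) + A(-48)) = (40537 - 49513)*((-79 + 166) - 48) = -8976*(87 - 48) = -8976*39 = -350064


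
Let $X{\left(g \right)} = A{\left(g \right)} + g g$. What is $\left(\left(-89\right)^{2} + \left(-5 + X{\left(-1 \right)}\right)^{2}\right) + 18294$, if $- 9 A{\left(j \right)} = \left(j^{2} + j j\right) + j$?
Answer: $\frac{2124784}{81} \approx 26232.0$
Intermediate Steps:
$A{\left(j \right)} = - \frac{2 j^{2}}{9} - \frac{j}{9}$ ($A{\left(j \right)} = - \frac{\left(j^{2} + j j\right) + j}{9} = - \frac{\left(j^{2} + j^{2}\right) + j}{9} = - \frac{2 j^{2} + j}{9} = - \frac{j + 2 j^{2}}{9} = - \frac{2 j^{2}}{9} - \frac{j}{9}$)
$X{\left(g \right)} = g^{2} - \frac{g \left(1 + 2 g\right)}{9}$ ($X{\left(g \right)} = - \frac{g \left(1 + 2 g\right)}{9} + g g = - \frac{g \left(1 + 2 g\right)}{9} + g^{2} = g^{2} - \frac{g \left(1 + 2 g\right)}{9}$)
$\left(\left(-89\right)^{2} + \left(-5 + X{\left(-1 \right)}\right)^{2}\right) + 18294 = \left(\left(-89\right)^{2} + \left(-5 + \frac{1}{9} \left(-1\right) \left(-1 + 7 \left(-1\right)\right)\right)^{2}\right) + 18294 = \left(7921 + \left(-5 + \frac{1}{9} \left(-1\right) \left(-1 - 7\right)\right)^{2}\right) + 18294 = \left(7921 + \left(-5 + \frac{1}{9} \left(-1\right) \left(-8\right)\right)^{2}\right) + 18294 = \left(7921 + \left(-5 + \frac{8}{9}\right)^{2}\right) + 18294 = \left(7921 + \left(- \frac{37}{9}\right)^{2}\right) + 18294 = \left(7921 + \frac{1369}{81}\right) + 18294 = \frac{642970}{81} + 18294 = \frac{2124784}{81}$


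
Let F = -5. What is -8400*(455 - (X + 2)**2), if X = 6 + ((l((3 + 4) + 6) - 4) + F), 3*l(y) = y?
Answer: -11186000/3 ≈ -3.7287e+6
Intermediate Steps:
l(y) = y/3
X = 4/3 (X = 6 + ((((3 + 4) + 6)/3 - 4) - 5) = 6 + (((7 + 6)/3 - 4) - 5) = 6 + (((1/3)*13 - 4) - 5) = 6 + ((13/3 - 4) - 5) = 6 + (1/3 - 5) = 6 - 14/3 = 4/3 ≈ 1.3333)
-8400*(455 - (X + 2)**2) = -8400*(455 - (4/3 + 2)**2) = -8400*(455 - (10/3)**2) = -8400*(455 - 1*100/9) = -8400*(455 - 100/9) = -8400*3995/9 = -11186000/3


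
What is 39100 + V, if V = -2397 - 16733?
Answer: 19970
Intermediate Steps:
V = -19130
39100 + V = 39100 - 19130 = 19970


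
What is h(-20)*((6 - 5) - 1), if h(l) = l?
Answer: 0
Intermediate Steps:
h(-20)*((6 - 5) - 1) = -20*((6 - 5) - 1) = -20*(1 - 1) = -20*0 = 0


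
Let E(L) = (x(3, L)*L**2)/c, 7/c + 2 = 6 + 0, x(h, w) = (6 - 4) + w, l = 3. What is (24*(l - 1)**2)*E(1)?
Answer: 1152/7 ≈ 164.57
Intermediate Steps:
x(h, w) = 2 + w
c = 7/4 (c = 7/(-2 + (6 + 0)) = 7/(-2 + 6) = 7/4 ≈ 1.7500)
E(L) = 4*L**2*(2 + L)/7 (E(L) = ((2 + L)*L**2)/(7/4) = (L**2*(2 + L))*(4/7) = 4*L**2*(2 + L)/7)
(24*(l - 1)**2)*E(1) = (24*(3 - 1)**2)*((4/7)*1**2*(2 + 1)) = (24*2**2)*((4/7)*1*3) = (24*4)*(12/7) = 96*(12/7) = 1152/7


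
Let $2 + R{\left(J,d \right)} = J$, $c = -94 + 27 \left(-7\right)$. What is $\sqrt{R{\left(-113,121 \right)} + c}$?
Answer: $i \sqrt{398} \approx 19.95 i$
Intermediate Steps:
$c = -283$ ($c = -94 - 189 = -283$)
$R{\left(J,d \right)} = -2 + J$
$\sqrt{R{\left(-113,121 \right)} + c} = \sqrt{\left(-2 - 113\right) - 283} = \sqrt{-115 - 283} = \sqrt{-398} = i \sqrt{398}$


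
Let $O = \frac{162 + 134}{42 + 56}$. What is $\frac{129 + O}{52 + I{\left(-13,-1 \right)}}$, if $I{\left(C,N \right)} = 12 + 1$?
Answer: $\frac{6469}{3185} \approx 2.0311$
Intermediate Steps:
$I{\left(C,N \right)} = 13$
$O = \frac{148}{49}$ ($O = \frac{296}{98} = 296 \cdot \frac{1}{98} = \frac{148}{49} \approx 3.0204$)
$\frac{129 + O}{52 + I{\left(-13,-1 \right)}} = \frac{129 + \frac{148}{49}}{52 + 13} = \frac{6469}{49 \cdot 65} = \frac{6469}{49} \cdot \frac{1}{65} = \frac{6469}{3185}$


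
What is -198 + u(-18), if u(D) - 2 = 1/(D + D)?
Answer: -7057/36 ≈ -196.03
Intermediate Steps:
u(D) = 2 + 1/(2*D) (u(D) = 2 + 1/(D + D) = 2 + 1/(2*D))
-198 + u(-18) = -198 + (2 + (1/2)/(-18)) = -198 + (2 + (1/2)*(-1/18)) = -198 + (2 - 1/36) = -198 + 71/36 = -7057/36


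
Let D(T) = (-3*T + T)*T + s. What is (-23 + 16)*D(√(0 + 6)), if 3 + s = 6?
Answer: 63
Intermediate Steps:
s = 3 (s = -3 + 6 = 3)
D(T) = 3 - 2*T² (D(T) = (-3*T + T)*T + 3 = (-2*T)*T + 3 = -2*T² + 3 = 3 - 2*T²)
(-23 + 16)*D(√(0 + 6)) = (-23 + 16)*(3 - 2*(√(0 + 6))²) = -7*(3 - 2*(√6)²) = -7*(3 - 2*6) = -7*(3 - 12) = -7*(-9) = 63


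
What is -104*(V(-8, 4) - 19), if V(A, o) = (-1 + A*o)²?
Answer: -111280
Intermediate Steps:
-104*(V(-8, 4) - 19) = -104*((-1 - 8*4)² - 19) = -104*((-1 - 32)² - 19) = -104*((-33)² - 19) = -104*(1089 - 19) = -104*1070 = -111280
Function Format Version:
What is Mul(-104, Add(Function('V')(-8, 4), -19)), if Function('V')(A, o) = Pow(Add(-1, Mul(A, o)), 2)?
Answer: -111280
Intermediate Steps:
Mul(-104, Add(Function('V')(-8, 4), -19)) = Mul(-104, Add(Pow(Add(-1, Mul(-8, 4)), 2), -19)) = Mul(-104, Add(Pow(Add(-1, -32), 2), -19)) = Mul(-104, Add(Pow(-33, 2), -19)) = Mul(-104, Add(1089, -19)) = Mul(-104, 1070) = -111280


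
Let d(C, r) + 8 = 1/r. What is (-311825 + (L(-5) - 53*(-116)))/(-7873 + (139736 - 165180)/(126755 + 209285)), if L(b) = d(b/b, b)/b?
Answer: 128398934968/3307085455 ≈ 38.825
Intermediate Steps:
d(C, r) = -8 + 1/r
L(b) = (-8 + 1/b)/b
(-311825 + (L(-5) - 53*(-116)))/(-7873 + (139736 - 165180)/(126755 + 209285)) = (-311825 + ((1 - 8*(-5))/(-5)² - 53*(-116)))/(-7873 + (139736 - 165180)/(126755 + 209285)) = (-311825 + ((1 + 40)/25 + 6148))/(-7873 - 25444/336040) = (-311825 + ((1/25)*41 + 6148))/(-7873 - 25444*1/336040) = (-311825 + (41/25 + 6148))/(-7873 - 6361/84010) = (-311825 + 153741/25)/(-661417091/84010) = -7641884/25*(-84010/661417091) = 128398934968/3307085455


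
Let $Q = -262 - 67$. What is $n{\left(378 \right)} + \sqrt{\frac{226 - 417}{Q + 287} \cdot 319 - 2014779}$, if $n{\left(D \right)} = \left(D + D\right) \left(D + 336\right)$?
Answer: $539784 + \frac{i \sqrt{3551511138}}{42} \approx 5.3978 \cdot 10^{5} + 1418.9 i$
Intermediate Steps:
$Q = -329$ ($Q = -262 - 67 = -329$)
$n{\left(D \right)} = 2 D \left(336 + D\right)$
$n{\left(378 \right)} + \sqrt{\frac{226 - 417}{Q + 287} \cdot 319 - 2014779} = 2 \cdot 378 \left(336 + 378\right) + \sqrt{\frac{226 - 417}{-329 + 287} \cdot 319 - 2014779} = 2 \cdot 378 \cdot 714 + \sqrt{\frac{226 - 417}{-42} \cdot 319 - 2014779} = 539784 + \sqrt{\left(-191\right) \left(- \frac{1}{42}\right) 319 - 2014779} = 539784 + \sqrt{\frac{191}{42} \cdot 319 - 2014779} = 539784 + \sqrt{\frac{60929}{42} - 2014779} = 539784 + \sqrt{- \frac{84559789}{42}} = 539784 + \frac{i \sqrt{3551511138}}{42}$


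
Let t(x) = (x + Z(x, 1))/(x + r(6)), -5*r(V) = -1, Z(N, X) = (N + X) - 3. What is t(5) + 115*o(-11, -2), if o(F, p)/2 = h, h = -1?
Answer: -2970/13 ≈ -228.46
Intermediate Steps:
Z(N, X) = -3 + N + X
r(V) = 1/5 (r(V) = -1/5*(-1) = 1/5)
o(F, p) = -2 (o(F, p) = 2*(-1) = -2)
t(x) = (-2 + 2*x)/(1/5 + x) (t(x) = (x + (-3 + x + 1))/(x + 1/5) = (x + (-2 + x))/(1/5 + x) = (-2 + 2*x)/(1/5 + x))
t(5) + 115*o(-11, -2) = 10*(-1 + 5)/(1 + 5*5) + 115*(-2) = 10*4/(1 + 25) - 230 = 10*4/26 - 230 = 10*(1/26)*4 - 230 = 20/13 - 230 = -2970/13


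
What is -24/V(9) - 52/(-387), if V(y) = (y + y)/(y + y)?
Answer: -9236/387 ≈ -23.866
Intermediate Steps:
V(y) = 1 (V(y) = (2*y)/((2*y)) = (2*y)*(1/(2*y)) = 1)
-24/V(9) - 52/(-387) = -24/1 - 52/(-387) = -24*1 - 52*(-1/387) = -24 + 52/387 = -9236/387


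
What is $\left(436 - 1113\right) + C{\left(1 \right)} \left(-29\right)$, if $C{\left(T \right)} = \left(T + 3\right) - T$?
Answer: $-764$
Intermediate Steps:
$C{\left(T \right)} = 3$ ($C{\left(T \right)} = \left(3 + T\right) - T = 3$)
$\left(436 - 1113\right) + C{\left(1 \right)} \left(-29\right) = \left(436 - 1113\right) + 3 \left(-29\right) = \left(436 - 1113\right) - 87 = -677 - 87 = -764$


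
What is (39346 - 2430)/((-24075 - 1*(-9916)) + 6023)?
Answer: -9229/2034 ≈ -4.5374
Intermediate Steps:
(39346 - 2430)/((-24075 - 1*(-9916)) + 6023) = 36916/((-24075 + 9916) + 6023) = 36916/(-14159 + 6023) = 36916/(-8136) = 36916*(-1/8136) = -9229/2034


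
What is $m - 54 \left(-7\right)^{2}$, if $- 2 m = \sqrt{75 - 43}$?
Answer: $-2646 - 2 \sqrt{2} \approx -2648.8$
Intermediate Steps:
$m = - 2 \sqrt{2}$ ($m = - \frac{\sqrt{75 - 43}}{2} = - \frac{\sqrt{32}}{2} = - \frac{4 \sqrt{2}}{2} = - 2 \sqrt{2} \approx -2.8284$)
$m - 54 \left(-7\right)^{2} = - 2 \sqrt{2} - 54 \left(-7\right)^{2} = - 2 \sqrt{2} - 2646 = -2646 - 2 \sqrt{2}$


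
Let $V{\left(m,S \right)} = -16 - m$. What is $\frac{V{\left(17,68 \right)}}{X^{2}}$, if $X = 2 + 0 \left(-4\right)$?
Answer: $- \frac{33}{4} \approx -8.25$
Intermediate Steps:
$X = 2$ ($X = 2 + 0 = 2$)
$\frac{V{\left(17,68 \right)}}{X^{2}} = \frac{-16 - 17}{2^{2}} = \frac{-16 - 17}{4} = \left(-33\right) \frac{1}{4} = - \frac{33}{4}$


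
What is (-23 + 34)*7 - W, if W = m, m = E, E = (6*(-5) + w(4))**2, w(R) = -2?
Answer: -947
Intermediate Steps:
E = 1024 (E = (6*(-5) - 2)**2 = (-30 - 2)**2 = (-32)**2 = 1024)
m = 1024
W = 1024
(-23 + 34)*7 - W = (-23 + 34)*7 - 1*1024 = 11*7 - 1024 = 77 - 1024 = -947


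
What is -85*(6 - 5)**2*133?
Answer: -11305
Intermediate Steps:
-85*(6 - 5)**2*133 = -85*1**2*133 = -85*1*133 = -85*133 = -11305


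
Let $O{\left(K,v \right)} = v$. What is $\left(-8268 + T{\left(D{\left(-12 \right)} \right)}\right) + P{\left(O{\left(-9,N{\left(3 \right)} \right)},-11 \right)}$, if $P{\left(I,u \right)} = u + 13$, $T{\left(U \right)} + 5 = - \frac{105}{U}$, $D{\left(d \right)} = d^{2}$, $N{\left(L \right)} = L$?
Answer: $- \frac{397043}{48} \approx -8271.7$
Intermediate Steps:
$T{\left(U \right)} = -5 - \frac{105}{U}$
$P{\left(I,u \right)} = 13 + u$
$\left(-8268 + T{\left(D{\left(-12 \right)} \right)}\right) + P{\left(O{\left(-9,N{\left(3 \right)} \right)},-11 \right)} = \left(-8268 - \left(5 + \frac{105}{\left(-12\right)^{2}}\right)\right) + \left(13 - 11\right) = \left(-8268 - \left(5 + \frac{105}{144}\right)\right) + 2 = \left(-8268 - \frac{275}{48}\right) + 2 = - \frac{397139}{48} + 2 = - \frac{397043}{48}$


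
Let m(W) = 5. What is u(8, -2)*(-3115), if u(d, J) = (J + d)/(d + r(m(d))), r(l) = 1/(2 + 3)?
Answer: -93450/41 ≈ -2279.3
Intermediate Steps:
r(l) = ⅕ (r(l) = 1/5 = ⅕)
u(d, J) = (J + d)/(⅕ + d) (u(d, J) = (J + d)/(d + ⅕) = (J + d)/(⅕ + d))
u(8, -2)*(-3115) = (5*(-2 + 8)/(1 + 5*8))*(-3115) = (5*6/(1 + 40))*(-3115) = (5*6/41)*(-3115) = (5*(1/41)*6)*(-3115) = (30/41)*(-3115) = -93450/41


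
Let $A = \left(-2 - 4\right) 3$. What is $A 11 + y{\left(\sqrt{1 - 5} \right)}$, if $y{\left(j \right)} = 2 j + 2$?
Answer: $-196 + 4 i \approx -196.0 + 4.0 i$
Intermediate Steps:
$y{\left(j \right)} = 2 + 2 j$
$A = -18$ ($A = \left(-2 - 4\right) 3 = \left(-6\right) 3 = -18$)
$A 11 + y{\left(\sqrt{1 - 5} \right)} = \left(-18\right) 11 + \left(2 + 2 \sqrt{1 - 5}\right) = -198 + \left(2 + 2 \sqrt{-4}\right) = -198 + \left(2 + 2 \cdot 2 i\right) = -198 + \left(2 + 4 i\right) = -196 + 4 i$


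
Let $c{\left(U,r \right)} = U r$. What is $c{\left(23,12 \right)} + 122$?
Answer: $398$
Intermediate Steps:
$c{\left(23,12 \right)} + 122 = 23 \cdot 12 + 122 = 276 + 122 = 398$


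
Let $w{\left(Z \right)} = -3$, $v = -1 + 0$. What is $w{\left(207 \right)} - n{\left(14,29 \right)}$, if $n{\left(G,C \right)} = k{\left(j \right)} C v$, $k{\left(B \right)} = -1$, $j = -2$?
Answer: $-32$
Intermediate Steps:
$v = -1$
$n{\left(G,C \right)} = C$ ($n{\left(G,C \right)} = - C \left(-1\right) = C$)
$w{\left(207 \right)} - n{\left(14,29 \right)} = -3 - 29 = -32$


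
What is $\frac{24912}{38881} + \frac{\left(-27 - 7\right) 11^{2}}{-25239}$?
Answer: $\frac{788710402}{981317559} \approx 0.80373$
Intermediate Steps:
$\frac{24912}{38881} + \frac{\left(-27 - 7\right) 11^{2}}{-25239} = 24912 \cdot \frac{1}{38881} + \left(-34\right) 121 \left(- \frac{1}{25239}\right) = \frac{24912}{38881} - - \frac{4114}{25239} = \frac{24912}{38881} + \frac{4114}{25239} = \frac{788710402}{981317559}$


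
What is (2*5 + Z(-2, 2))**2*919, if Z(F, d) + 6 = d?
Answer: 33084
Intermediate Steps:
Z(F, d) = -6 + d
(2*5 + Z(-2, 2))**2*919 = (2*5 + (-6 + 2))**2*919 = (10 - 4)**2*919 = 6**2*919 = 36*919 = 33084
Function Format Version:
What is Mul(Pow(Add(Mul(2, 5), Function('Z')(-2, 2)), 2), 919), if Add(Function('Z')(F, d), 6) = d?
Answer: 33084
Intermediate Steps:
Function('Z')(F, d) = Add(-6, d)
Mul(Pow(Add(Mul(2, 5), Function('Z')(-2, 2)), 2), 919) = Mul(Pow(Add(Mul(2, 5), Add(-6, 2)), 2), 919) = Mul(Pow(Add(10, -4), 2), 919) = Mul(Pow(6, 2), 919) = Mul(36, 919) = 33084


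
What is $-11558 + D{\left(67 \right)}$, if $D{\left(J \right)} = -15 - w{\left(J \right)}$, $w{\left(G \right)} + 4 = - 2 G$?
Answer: $-11435$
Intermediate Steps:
$w{\left(G \right)} = -4 - 2 G$
$D{\left(J \right)} = -11 + 2 J$ ($D{\left(J \right)} = -15 - \left(-4 - 2 J\right) = -15 + \left(4 + 2 J\right) = -11 + 2 J$)
$-11558 + D{\left(67 \right)} = -11558 + \left(-11 + 2 \cdot 67\right) = -11558 + \left(-11 + 134\right) = -11558 + 123 = -11435$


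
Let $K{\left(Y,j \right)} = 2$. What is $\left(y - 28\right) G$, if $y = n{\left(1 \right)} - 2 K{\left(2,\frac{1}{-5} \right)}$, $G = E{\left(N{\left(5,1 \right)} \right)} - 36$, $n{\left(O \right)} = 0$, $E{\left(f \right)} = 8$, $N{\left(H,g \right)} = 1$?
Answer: $896$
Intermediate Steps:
$G = -28$ ($G = 8 - 36 = -28$)
$y = -4$ ($y = 0 - 4 = -4$)
$\left(y - 28\right) G = \left(-4 - 28\right) \left(-28\right) = \left(-32\right) \left(-28\right) = 896$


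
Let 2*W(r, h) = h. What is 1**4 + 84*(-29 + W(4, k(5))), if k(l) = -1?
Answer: -2477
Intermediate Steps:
W(r, h) = h/2
1**4 + 84*(-29 + W(4, k(5))) = 1**4 + 84*(-29 + (1/2)*(-1)) = 1 + 84*(-29 - 1/2) = 1 + 84*(-59/2) = 1 - 2478 = -2477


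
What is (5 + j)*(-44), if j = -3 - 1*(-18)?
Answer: -880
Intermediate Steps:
j = 15 (j = -3 + 18 = 15)
(5 + j)*(-44) = (5 + 15)*(-44) = 20*(-44) = -880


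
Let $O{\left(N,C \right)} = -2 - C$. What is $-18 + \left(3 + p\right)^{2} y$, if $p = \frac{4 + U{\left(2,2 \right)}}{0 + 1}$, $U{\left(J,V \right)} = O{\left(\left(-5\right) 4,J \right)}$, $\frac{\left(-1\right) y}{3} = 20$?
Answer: $-558$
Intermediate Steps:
$y = -60$ ($y = \left(-3\right) 20 = -60$)
$U{\left(J,V \right)} = -2 - J$
$p = 0$ ($p = \frac{4 - 4}{0 + 1} = \frac{4 - 4}{1} = \left(4 - 4\right) 1 = 0 \cdot 1 = 0$)
$-18 + \left(3 + p\right)^{2} y = -18 + \left(3 + 0\right)^{2} \left(-60\right) = -18 + 3^{2} \left(-60\right) = -18 + 9 \left(-60\right) = -18 - 540 = -558$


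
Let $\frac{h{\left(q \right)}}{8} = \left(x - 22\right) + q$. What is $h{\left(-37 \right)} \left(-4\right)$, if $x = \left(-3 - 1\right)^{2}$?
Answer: $1376$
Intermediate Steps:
$x = 16$ ($x = \left(-4\right)^{2} = 16$)
$h{\left(q \right)} = -48 + 8 q$ ($h{\left(q \right)} = 8 \left(\left(16 - 22\right) + q\right) = 8 \left(-6 + q\right) = -48 + 8 q$)
$h{\left(-37 \right)} \left(-4\right) = \left(-48 + 8 \left(-37\right)\right) \left(-4\right) = \left(-48 - 296\right) \left(-4\right) = \left(-344\right) \left(-4\right) = 1376$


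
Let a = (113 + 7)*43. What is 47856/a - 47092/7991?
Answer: 95234/28165 ≈ 3.3813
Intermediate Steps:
a = 5160 (a = 120*43 = 5160)
47856/a - 47092/7991 = 47856/5160 - 47092/7991 = 47856*(1/5160) - 47092*1/7991 = 1994/215 - 772/131 = 95234/28165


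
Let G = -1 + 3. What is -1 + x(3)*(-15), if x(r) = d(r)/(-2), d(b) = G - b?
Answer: -17/2 ≈ -8.5000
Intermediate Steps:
G = 2
d(b) = 2 - b
x(r) = -1 + r/2 (x(r) = (2 - r)/(-2) = (2 - r)*(-½) = -1 + r/2)
-1 + x(3)*(-15) = -1 + (-1 + (½)*3)*(-15) = -1 + (-1 + 3/2)*(-15) = -1 + (½)*(-15) = -1 - 15/2 = -17/2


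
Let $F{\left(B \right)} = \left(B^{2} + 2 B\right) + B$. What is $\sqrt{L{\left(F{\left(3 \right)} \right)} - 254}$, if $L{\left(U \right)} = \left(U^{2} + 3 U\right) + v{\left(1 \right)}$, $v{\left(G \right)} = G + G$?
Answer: $3 \sqrt{14} \approx 11.225$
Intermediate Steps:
$v{\left(G \right)} = 2 G$
$F{\left(B \right)} = B^{2} + 3 B$
$L{\left(U \right)} = 2 + U^{2} + 3 U$ ($L{\left(U \right)} = \left(U^{2} + 3 U\right) + 2 \cdot 1 = \left(U^{2} + 3 U\right) + 2 = 2 + U^{2} + 3 U$)
$\sqrt{L{\left(F{\left(3 \right)} \right)} - 254} = \sqrt{\left(2 + \left(3 \left(3 + 3\right)\right)^{2} + 3 \cdot 3 \left(3 + 3\right)\right) - 254} = \sqrt{\left(2 + \left(3 \cdot 6\right)^{2} + 3 \cdot 3 \cdot 6\right) - 254} = \sqrt{\left(2 + 18^{2} + 3 \cdot 18\right) - 254} = \sqrt{\left(2 + 324 + 54\right) - 254} = \sqrt{380 - 254} = \sqrt{126} = 3 \sqrt{14}$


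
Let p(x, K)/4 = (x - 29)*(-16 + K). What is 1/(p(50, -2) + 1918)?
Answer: 1/406 ≈ 0.0024631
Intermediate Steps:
p(x, K) = 4*(-29 + x)*(-16 + K) (p(x, K) = 4*((x - 29)*(-16 + K)) = 4*((-29 + x)*(-16 + K)) = 4*(-29 + x)*(-16 + K))
1/(p(50, -2) + 1918) = 1/((1856 - 116*(-2) - 64*50 + 4*(-2)*50) + 1918) = 1/((1856 + 232 - 3200 - 400) + 1918) = 1/(-1512 + 1918) = 1/406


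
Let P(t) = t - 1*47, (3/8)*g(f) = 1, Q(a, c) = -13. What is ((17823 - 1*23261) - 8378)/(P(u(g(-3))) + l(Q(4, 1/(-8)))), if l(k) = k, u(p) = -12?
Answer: 1727/9 ≈ 191.89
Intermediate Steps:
g(f) = 8/3 (g(f) = (8/3)*1 = 8/3)
P(t) = -47 + t (P(t) = t - 47 = -47 + t)
((17823 - 1*23261) - 8378)/(P(u(g(-3))) + l(Q(4, 1/(-8)))) = ((17823 - 1*23261) - 8378)/((-47 - 12) - 13) = ((17823 - 23261) - 8378)/(-59 - 13) = (-5438 - 8378)/(-72) = -13816*(-1/72) = 1727/9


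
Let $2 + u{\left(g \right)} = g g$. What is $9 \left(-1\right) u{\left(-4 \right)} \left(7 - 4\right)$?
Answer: $-378$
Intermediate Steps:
$u{\left(g \right)} = -2 + g^{2}$ ($u{\left(g \right)} = -2 + g g = -2 + g^{2}$)
$9 \left(-1\right) u{\left(-4 \right)} \left(7 - 4\right) = 9 \left(-1\right) \left(-2 + \left(-4\right)^{2}\right) \left(7 - 4\right) = - 9 \left(-2 + 16\right) 3 = - 9 \cdot 14 \cdot 3 = \left(-9\right) 42 = -378$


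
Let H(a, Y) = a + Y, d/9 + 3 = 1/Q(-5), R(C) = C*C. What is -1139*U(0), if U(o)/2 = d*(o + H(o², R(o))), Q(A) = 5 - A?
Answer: 0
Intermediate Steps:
R(C) = C²
d = -261/10 (d = -27 + 9/(5 - 1*(-5)) = -27 + 9/(5 + 5) = -27 + 9/10 = -261/10 ≈ -26.100)
H(a, Y) = Y + a
U(o) = -522*o²/5 - 261*o/5 (U(o) = 2*(-261*(o + (o² + o²))/10) = 2*(-261*(o + 2*o²)/10) = 2*(-261*o²/5 - 261*o/10) = -522*o²/5 - 261*o/5)
-1139*U(0) = -297279*0*(-1 - 2*0)/5 = -297279*0*(-1 + 0)/5 = -297279*0*(-1)/5 = -1139*0 = 0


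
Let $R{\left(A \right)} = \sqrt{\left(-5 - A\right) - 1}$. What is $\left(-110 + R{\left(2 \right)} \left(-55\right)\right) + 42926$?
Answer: $42816 - 110 i \sqrt{2} \approx 42816.0 - 155.56 i$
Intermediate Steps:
$R{\left(A \right)} = \sqrt{-6 - A}$
$\left(-110 + R{\left(2 \right)} \left(-55\right)\right) + 42926 = \left(-110 + \sqrt{-6 - 2} \left(-55\right)\right) + 42926 = \left(-110 + \sqrt{-8} \left(-55\right)\right) + 42926 = \left(-110 + 2 i \sqrt{2} \left(-55\right)\right) + 42926 = \left(-110 - 110 i \sqrt{2}\right) + 42926 = 42816 - 110 i \sqrt{2}$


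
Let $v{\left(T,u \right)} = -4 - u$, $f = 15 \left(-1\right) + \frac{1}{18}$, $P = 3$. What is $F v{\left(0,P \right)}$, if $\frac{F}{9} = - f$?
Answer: $- \frac{1883}{2} \approx -941.5$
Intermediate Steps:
$f = - \frac{269}{18}$ ($f = -15 + \frac{1}{18} = - \frac{269}{18} \approx -14.944$)
$F = \frac{269}{2}$ ($F = 9 \left(\left(-1\right) \left(- \frac{269}{18}\right)\right) = 9 \cdot \frac{269}{18} = \frac{269}{2} \approx 134.5$)
$F v{\left(0,P \right)} = \frac{269 \left(-4 - 3\right)}{2} = \frac{269}{2} \left(-7\right) = - \frac{1883}{2}$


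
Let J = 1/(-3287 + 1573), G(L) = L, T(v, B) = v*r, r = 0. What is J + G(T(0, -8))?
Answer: -1/1714 ≈ -0.00058343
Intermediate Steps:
T(v, B) = 0 (T(v, B) = v*0 = 0)
J = -1/1714 (J = 1/(-1714) = -1/1714 ≈ -0.00058343)
J + G(T(0, -8)) = -1/1714 + 0 = -1/1714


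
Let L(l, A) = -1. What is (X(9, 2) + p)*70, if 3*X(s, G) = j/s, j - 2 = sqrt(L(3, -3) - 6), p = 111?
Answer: 209930/27 + 70*I*sqrt(7)/27 ≈ 7775.2 + 6.8594*I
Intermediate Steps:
j = 2 + I*sqrt(7) (j = 2 + sqrt(-1 - 6) = 2 + sqrt(-7) = 2 + I*sqrt(7) ≈ 2.0 + 2.6458*I)
X(s, G) = (2 + I*sqrt(7))/(3*s) (X(s, G) = ((2 + I*sqrt(7))/s)/3 = (2 + I*sqrt(7))/(3*s))
(X(9, 2) + p)*70 = ((1/3)*(2 + I*sqrt(7))/9 + 111)*70 = ((1/3)*(1/9)*(2 + I*sqrt(7)) + 111)*70 = ((2/27 + I*sqrt(7)/27) + 111)*70 = (2999/27 + I*sqrt(7)/27)*70 = 209930/27 + 70*I*sqrt(7)/27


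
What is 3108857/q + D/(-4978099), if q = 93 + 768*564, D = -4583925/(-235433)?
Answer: 214329748212124082/29868643805880495 ≈ 7.1757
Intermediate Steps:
D = 4583925/235433 (D = -4583925*(-1/235433) = 4583925/235433 ≈ 19.470)
q = 433245 (q = 93 + 433152 = 433245)
3108857/q + D/(-4978099) = 3108857/433245 + (4583925/235433)/(-4978099) = 3108857*(1/433245) + (4583925/235433)*(-1/4978099) = 3108857/433245 - 4583925/1172008781867 = 214329748212124082/29868643805880495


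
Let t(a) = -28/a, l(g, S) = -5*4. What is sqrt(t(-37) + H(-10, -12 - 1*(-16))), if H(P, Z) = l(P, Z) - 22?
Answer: I*sqrt(56462)/37 ≈ 6.4221*I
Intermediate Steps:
l(g, S) = -20
H(P, Z) = -42 (H(P, Z) = -20 - 22 = -42)
sqrt(t(-37) + H(-10, -12 - 1*(-16))) = sqrt(-28/(-37) - 42) = sqrt(-28*(-1/37) - 42) = sqrt(28/37 - 42) = sqrt(-1526/37) = I*sqrt(56462)/37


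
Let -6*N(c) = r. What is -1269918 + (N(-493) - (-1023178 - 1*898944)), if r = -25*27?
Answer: 1304633/2 ≈ 6.5232e+5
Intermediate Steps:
r = -675
N(c) = 225/2 (N(c) = -⅙*(-675) = 225/2)
-1269918 + (N(-493) - (-1023178 - 1*898944)) = -1269918 + (225/2 - (-1023178 - 1*898944)) = -1269918 + (225/2 - (-1023178 - 898944)) = -1269918 + (225/2 - 1*(-1922122)) = -1269918 + (225/2 + 1922122) = -1269918 + 3844469/2 = 1304633/2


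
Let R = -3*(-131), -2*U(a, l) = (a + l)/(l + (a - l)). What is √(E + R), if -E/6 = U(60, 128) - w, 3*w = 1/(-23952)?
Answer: √360712733790/29940 ≈ 20.060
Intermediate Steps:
w = -1/71856 (w = (⅓)/(-23952) = (⅓)*(-1/23952) = -1/71856 ≈ -1.3917e-5)
U(a, l) = -(a + l)/(2*a) (U(a, l) = -(a + l)/(2*(l + (a - l))) = -(a + l)/(2*a))
E = 562867/59880 (E = -6*((½)*(-1*60 - 1*128)/60 - 1*(-1/71856)) = -6*((½)*(1/60)*(-60 - 128) + 1/71856) = -6*((½)*(1/60)*(-188) + 1/71856) = -6*(-47/30 + 1/71856) = -6*(-562867/359280) = 562867/59880 ≈ 9.3999)
R = 393
√(E + R) = √(562867/59880 + 393) = √(24095707/59880) = √360712733790/29940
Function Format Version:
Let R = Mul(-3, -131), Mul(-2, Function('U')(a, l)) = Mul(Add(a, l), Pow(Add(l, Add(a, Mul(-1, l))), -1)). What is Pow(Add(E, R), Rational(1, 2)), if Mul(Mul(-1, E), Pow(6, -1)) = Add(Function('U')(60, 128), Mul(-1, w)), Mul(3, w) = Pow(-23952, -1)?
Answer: Mul(Rational(1, 29940), Pow(360712733790, Rational(1, 2))) ≈ 20.060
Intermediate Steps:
w = Rational(-1, 71856) (w = Mul(Rational(1, 3), Pow(-23952, -1)) = Mul(Rational(1, 3), Rational(-1, 23952)) = Rational(-1, 71856) ≈ -1.3917e-5)
Function('U')(a, l) = Mul(Rational(-1, 2), Pow(a, -1), Add(a, l)) (Function('U')(a, l) = Mul(Rational(-1, 2), Mul(Add(a, l), Pow(Add(l, Add(a, Mul(-1, l))), -1))) = Mul(Rational(-1, 2), Mul(Add(a, l), Pow(a, -1))) = Mul(Rational(-1, 2), Mul(Pow(a, -1), Add(a, l))) = Mul(Rational(-1, 2), Pow(a, -1), Add(a, l)))
E = Rational(562867, 59880) (E = Mul(-6, Add(Mul(Rational(1, 2), Pow(60, -1), Add(Mul(-1, 60), Mul(-1, 128))), Mul(-1, Rational(-1, 71856)))) = Mul(-6, Add(Mul(Rational(1, 2), Rational(1, 60), Add(-60, -128)), Rational(1, 71856))) = Mul(-6, Add(Mul(Rational(1, 2), Rational(1, 60), -188), Rational(1, 71856))) = Mul(-6, Add(Rational(-47, 30), Rational(1, 71856))) = Mul(-6, Rational(-562867, 359280)) = Rational(562867, 59880) ≈ 9.3999)
R = 393
Pow(Add(E, R), Rational(1, 2)) = Pow(Add(Rational(562867, 59880), 393), Rational(1, 2)) = Pow(Rational(24095707, 59880), Rational(1, 2)) = Mul(Rational(1, 29940), Pow(360712733790, Rational(1, 2)))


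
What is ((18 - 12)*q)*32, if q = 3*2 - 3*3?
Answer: -576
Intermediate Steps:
q = -3 (q = 6 - 9 = -3)
((18 - 12)*q)*32 = ((18 - 12)*(-3))*32 = (6*(-3))*32 = -18*32 = -576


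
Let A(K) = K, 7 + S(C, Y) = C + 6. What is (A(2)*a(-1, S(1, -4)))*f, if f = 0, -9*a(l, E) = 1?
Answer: 0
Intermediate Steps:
S(C, Y) = -1 + C (S(C, Y) = -7 + (C + 6) = -7 + (6 + C) = -1 + C)
a(l, E) = -1/9 (a(l, E) = -1/9*1 = -1/9)
(A(2)*a(-1, S(1, -4)))*f = (2*(-1/9))*0 = -2/9*0 = 0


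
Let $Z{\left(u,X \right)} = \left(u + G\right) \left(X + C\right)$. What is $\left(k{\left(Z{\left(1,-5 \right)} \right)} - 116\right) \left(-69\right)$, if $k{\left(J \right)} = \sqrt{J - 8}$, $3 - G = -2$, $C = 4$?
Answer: $8004 - 69 i \sqrt{14} \approx 8004.0 - 258.17 i$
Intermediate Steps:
$G = 5$ ($G = 3 - -2 = 3 + 2 = 5$)
$Z{\left(u,X \right)} = \left(4 + X\right) \left(5 + u\right)$ ($Z{\left(u,X \right)} = \left(u + 5\right) \left(X + 4\right) = \left(5 + u\right) \left(4 + X\right) = \left(4 + X\right) \left(5 + u\right)$)
$k{\left(J \right)} = \sqrt{-8 + J}$
$\left(k{\left(Z{\left(1,-5 \right)} \right)} - 116\right) \left(-69\right) = \left(\sqrt{-8 + \left(20 + 4 \cdot 1 + 5 \left(-5\right) - 5\right)} - 116\right) \left(-69\right) = \left(\sqrt{-8 + \left(20 + 4 - 25 - 5\right)} - 116\right) \left(-69\right) = \left(\sqrt{-8 - 6} - 116\right) \left(-69\right) = \left(\sqrt{-14} - 116\right) \left(-69\right) = \left(i \sqrt{14} - 116\right) \left(-69\right) = \left(-116 + i \sqrt{14}\right) \left(-69\right) = 8004 - 69 i \sqrt{14}$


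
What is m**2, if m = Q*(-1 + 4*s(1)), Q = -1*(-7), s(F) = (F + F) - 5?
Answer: 8281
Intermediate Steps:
s(F) = -5 + 2*F (s(F) = 2*F - 5 = -5 + 2*F)
Q = 7
m = -91 (m = 7*(-1 + 4*(-5 + 2*1)) = 7*(-1 + 4*(-5 + 2)) = 7*(-1 + 4*(-3)) = 7*(-1 - 12) = 7*(-13) = -91)
m**2 = (-91)**2 = 8281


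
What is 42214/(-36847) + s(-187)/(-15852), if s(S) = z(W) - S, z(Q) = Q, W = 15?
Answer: -338309711/292049322 ≈ -1.1584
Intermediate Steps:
s(S) = 15 - S
42214/(-36847) + s(-187)/(-15852) = 42214/(-36847) + (15 - 1*(-187))/(-15852) = 42214*(-1/36847) + (15 + 187)*(-1/15852) = -42214/36847 + 202*(-1/15852) = -42214/36847 - 101/7926 = -338309711/292049322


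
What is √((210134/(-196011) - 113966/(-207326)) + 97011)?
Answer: √5291619066490713787418/233552739 ≈ 311.46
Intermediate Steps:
√((210134/(-196011) - 113966/(-207326)) + 97011) = √((210134*(-1/196011) - 113966*(-1/207326)) + 97011) = √((-7246/6759 + 56983/103663) + 97011) = √(-365994001/700658217 + 97011) = √(67971188295386/700658217) = √5291619066490713787418/233552739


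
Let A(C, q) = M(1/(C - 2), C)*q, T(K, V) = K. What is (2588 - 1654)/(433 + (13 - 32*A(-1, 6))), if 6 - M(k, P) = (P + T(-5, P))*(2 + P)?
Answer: -467/929 ≈ -0.50269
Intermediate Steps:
M(k, P) = 6 - (-5 + P)*(2 + P) (M(k, P) = 6 - (P - 5)*(2 + P) = 6 - (-5 + P)*(2 + P))
A(C, q) = q*(16 - C² + 3*C) (A(C, q) = (16 - C² + 3*C)*q = q*(16 - C² + 3*C))
(2588 - 1654)/(433 + (13 - 32*A(-1, 6))) = (2588 - 1654)/(433 + (13 - 192*(16 - 1*(-1)² + 3*(-1)))) = 934/(433 + (13 - 192*(16 - 1*1 - 3))) = 934/(433 + (13 - 192*(16 - 1 - 3))) = 934/(433 + (13 - 192*12)) = 934/(433 + (13 - 32*72)) = 934/(433 + (13 - 2304)) = 934/(433 - 2291) = 934/(-1858) = 934*(-1/1858) = -467/929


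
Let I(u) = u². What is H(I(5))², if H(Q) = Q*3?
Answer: 5625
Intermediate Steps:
H(Q) = 3*Q
H(I(5))² = (3*5²)² = (3*25)² = 75² = 5625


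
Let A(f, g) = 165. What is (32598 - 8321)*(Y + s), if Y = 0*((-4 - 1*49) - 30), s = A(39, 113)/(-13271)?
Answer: -4005705/13271 ≈ -301.84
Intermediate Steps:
s = -165/13271 (s = 165/(-13271) = 165*(-1/13271) = -165/13271 ≈ -0.012433)
Y = 0 (Y = 0*((-4 - 49) - 30) = 0*(-53 - 30) = 0*(-83) = 0)
(32598 - 8321)*(Y + s) = (32598 - 8321)*(0 - 165/13271) = 24277*(-165/13271) = -4005705/13271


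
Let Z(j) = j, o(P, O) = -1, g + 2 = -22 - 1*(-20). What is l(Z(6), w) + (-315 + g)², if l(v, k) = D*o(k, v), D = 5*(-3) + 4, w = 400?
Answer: 101772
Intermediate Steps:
g = -4 (g = -2 + (-22 - 1*(-20)) = -2 + (-22 + 20) = -2 - 2 = -4)
D = -11 (D = -15 + 4 = -11)
l(v, k) = 11 (l(v, k) = -11*(-1) = 11)
l(Z(6), w) + (-315 + g)² = 11 + (-315 - 4)² = 11 + (-319)² = 11 + 101761 = 101772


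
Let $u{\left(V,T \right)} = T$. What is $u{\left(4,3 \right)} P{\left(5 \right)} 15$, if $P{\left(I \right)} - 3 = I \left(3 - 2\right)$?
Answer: $360$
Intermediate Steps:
$P{\left(I \right)} = 3 + I$ ($P{\left(I \right)} = 3 + I \left(3 - 2\right) = 3 + I 1 = 3 + I$)
$u{\left(4,3 \right)} P{\left(5 \right)} 15 = 3 \left(3 + 5\right) 15 = 3 \cdot 8 \cdot 15 = 24 \cdot 15 = 360$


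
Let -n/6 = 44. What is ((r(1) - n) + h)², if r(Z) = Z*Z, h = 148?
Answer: 170569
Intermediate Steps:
r(Z) = Z²
n = -264 (n = -6*44 = -264)
((r(1) - n) + h)² = ((1² - 1*(-264)) + 148)² = ((1 + 264) + 148)² = (265 + 148)² = 413² = 170569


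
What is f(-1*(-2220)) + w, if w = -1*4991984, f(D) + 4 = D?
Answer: -4989768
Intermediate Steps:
f(D) = -4 + D
w = -4991984
f(-1*(-2220)) + w = (-4 - 1*(-2220)) - 4991984 = (-4 + 2220) - 4991984 = 2216 - 4991984 = -4989768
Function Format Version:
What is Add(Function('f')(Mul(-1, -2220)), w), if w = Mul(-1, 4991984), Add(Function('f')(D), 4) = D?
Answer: -4989768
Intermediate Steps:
Function('f')(D) = Add(-4, D)
w = -4991984
Add(Function('f')(Mul(-1, -2220)), w) = Add(Add(-4, Mul(-1, -2220)), -4991984) = Add(Add(-4, 2220), -4991984) = Add(2216, -4991984) = -4989768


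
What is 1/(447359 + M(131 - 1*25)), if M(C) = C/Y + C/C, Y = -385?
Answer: 385/172233494 ≈ 2.2353e-6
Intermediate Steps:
M(C) = 1 - C/385 (M(C) = C/(-385) + C/C = C*(-1/385) + 1 = -C/385 + 1 = 1 - C/385)
1/(447359 + M(131 - 1*25)) = 1/(447359 + (1 - (131 - 1*25)/385)) = 1/(447359 + (1 - (131 - 25)/385)) = 1/(447359 + (1 - 1/385*106)) = 1/(447359 + (1 - 106/385)) = 1/(447359 + 279/385) = 1/(172233494/385) = 385/172233494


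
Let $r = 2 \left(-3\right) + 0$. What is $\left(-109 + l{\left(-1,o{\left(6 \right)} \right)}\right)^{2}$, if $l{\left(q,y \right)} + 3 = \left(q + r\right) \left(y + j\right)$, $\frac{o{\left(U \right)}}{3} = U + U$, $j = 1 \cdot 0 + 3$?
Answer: $148225$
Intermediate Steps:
$j = 3$ ($j = 0 + 3 = 3$)
$r = -6$ ($r = -6 + 0 = -6$)
$o{\left(U \right)} = 6 U$ ($o{\left(U \right)} = 3 \left(U + U\right) = 3 \cdot 2 U = 6 U$)
$l{\left(q,y \right)} = -3 + \left(-6 + q\right) \left(3 + y\right)$ ($l{\left(q,y \right)} = -3 + \left(q - 6\right) \left(y + 3\right) = -3 + \left(-6 + q\right) \left(3 + y\right)$)
$\left(-109 + l{\left(-1,o{\left(6 \right)} \right)}\right)^{2} = \left(-109 - \left(24 + 36 + 6 \cdot 6 \cdot 6\right)\right)^{2} = \left(-109 - 276\right)^{2} = \left(-385\right)^{2} = 148225$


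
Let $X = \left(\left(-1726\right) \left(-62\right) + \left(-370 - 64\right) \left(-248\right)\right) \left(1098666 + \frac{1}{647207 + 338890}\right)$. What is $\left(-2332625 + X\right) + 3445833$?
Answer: $\frac{77514842822307836}{328699} \approx 2.3582 \cdot 10^{11}$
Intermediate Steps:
$X = \frac{77514476911951444}{328699}$ ($X = \left(107012 - -107632\right) \left(1098666 + \frac{1}{986097}\right) = \left(107012 + 107632\right) \left(1098666 + \frac{1}{986097}\right) = 214644 \cdot \frac{1083391246603}{986097} = \frac{77514476911951444}{328699} \approx 2.3582 \cdot 10^{11}$)
$\left(-2332625 + X\right) + 3445833 = \left(-2332625 + \frac{77514476911951444}{328699}\right) + 3445833 = \frac{77513710180446569}{328699} + 3445833 = \frac{77514842822307836}{328699}$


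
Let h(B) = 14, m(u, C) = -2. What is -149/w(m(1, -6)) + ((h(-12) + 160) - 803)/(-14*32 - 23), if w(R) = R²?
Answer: -67663/1884 ≈ -35.915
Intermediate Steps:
-149/w(m(1, -6)) + ((h(-12) + 160) - 803)/(-14*32 - 23) = -149/((-2)²) + ((14 + 160) - 803)/(-14*32 - 23) = -149/4 + (174 - 803)/(-448 - 23) = -149*¼ - 629/(-471) = -149/4 - 629*(-1/471) = -149/4 + 629/471 = -67663/1884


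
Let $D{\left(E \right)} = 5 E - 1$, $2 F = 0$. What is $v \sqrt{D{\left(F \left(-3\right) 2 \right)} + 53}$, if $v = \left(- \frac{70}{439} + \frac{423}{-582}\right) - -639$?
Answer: $\frac{54345595 \sqrt{13}}{42583} \approx 4601.5$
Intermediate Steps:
$F = 0$ ($F = \frac{1}{2} \cdot 0 = 0$)
$D{\left(E \right)} = -1 + 5 E$
$v = \frac{54345595}{85166}$ ($v = \left(\left(-70\right) \frac{1}{439} + 423 \left(- \frac{1}{582}\right)\right) + 639 = \left(- \frac{70}{439} - \frac{141}{194}\right) + 639 = - \frac{75479}{85166} + 639 = \frac{54345595}{85166} \approx 638.11$)
$v \sqrt{D{\left(F \left(-3\right) 2 \right)} + 53} = \frac{54345595 \sqrt{\left(-1 + 5 \cdot 0 \left(-3\right) 2\right) + 53}}{85166} = \frac{54345595 \sqrt{\left(-1 + 5 \cdot 0 \cdot 2\right) + 53}}{85166} = \frac{54345595 \sqrt{\left(-1 + 5 \cdot 0\right) + 53}}{85166} = \frac{54345595 \sqrt{\left(-1 + 0\right) + 53}}{85166} = \frac{54345595 \sqrt{-1 + 53}}{85166} = \frac{54345595 \sqrt{52}}{85166} = \frac{54345595 \cdot 2 \sqrt{13}}{85166} = \frac{54345595 \sqrt{13}}{42583}$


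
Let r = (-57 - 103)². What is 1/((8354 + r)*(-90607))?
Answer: -1/3076470078 ≈ -3.2505e-10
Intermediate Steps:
r = 25600 (r = (-160)² = 25600)
1/((8354 + r)*(-90607)) = 1/((8354 + 25600)*(-90607)) = -1/90607/33954 = (1/33954)*(-1/90607) = -1/3076470078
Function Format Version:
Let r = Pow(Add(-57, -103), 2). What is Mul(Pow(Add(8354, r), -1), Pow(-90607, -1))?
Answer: Rational(-1, 3076470078) ≈ -3.2505e-10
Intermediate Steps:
r = 25600 (r = Pow(-160, 2) = 25600)
Mul(Pow(Add(8354, r), -1), Pow(-90607, -1)) = Mul(Pow(Add(8354, 25600), -1), Pow(-90607, -1)) = Mul(Pow(33954, -1), Rational(-1, 90607)) = Mul(Rational(1, 33954), Rational(-1, 90607)) = Rational(-1, 3076470078)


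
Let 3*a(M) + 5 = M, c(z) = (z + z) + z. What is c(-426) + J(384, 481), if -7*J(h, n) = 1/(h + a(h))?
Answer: -13696329/10717 ≈ -1278.0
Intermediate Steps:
c(z) = 3*z (c(z) = 2*z + z = 3*z)
a(M) = -5/3 + M/3
J(h, n) = -1/(7*(-5/3 + 4*h/3)) (J(h, n) = -1/(7*(h + (-5/3 + h/3))) = -1/(7*(-5/3 + 4*h/3)))
c(-426) + J(384, 481) = 3*(-426) - 3/(-35 + 28*384) = -1278 - 3/(-35 + 10752) = -1278 - 3/10717 = -13696329/10717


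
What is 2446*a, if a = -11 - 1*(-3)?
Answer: -19568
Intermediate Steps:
a = -8 (a = -11 + 3 = -8)
2446*a = 2446*(-8) = -19568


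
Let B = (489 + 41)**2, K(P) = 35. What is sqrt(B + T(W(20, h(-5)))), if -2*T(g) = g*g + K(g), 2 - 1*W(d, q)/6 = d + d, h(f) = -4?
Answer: sqrt(1019562)/2 ≈ 504.87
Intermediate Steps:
B = 280900 (B = 530**2 = 280900)
W(d, q) = 12 - 12*d (W(d, q) = 12 - 6*(d + d) = 12 - 12*d)
T(g) = -35/2 - g**2/2 (T(g) = -(g*g + 35)/2 = -(g**2 + 35)/2 = -(35 + g**2)/2 = -35/2 - g**2/2)
sqrt(B + T(W(20, h(-5)))) = sqrt(280900 + (-35/2 - (12 - 12*20)**2/2)) = sqrt(280900 + (-35/2 - (12 - 240)**2/2)) = sqrt(280900 + (-35/2 - 1/2*(-228)**2)) = sqrt(280900 + (-35/2 - 1/2*51984)) = sqrt(280900 + (-35/2 - 25992)) = sqrt(280900 - 52019/2) = sqrt(509781/2) = sqrt(1019562)/2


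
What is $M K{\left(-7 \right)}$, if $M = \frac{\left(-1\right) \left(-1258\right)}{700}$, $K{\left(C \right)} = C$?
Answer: $- \frac{629}{50} \approx -12.58$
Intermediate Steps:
$M = \frac{629}{350}$ ($M = 1258 \cdot \frac{1}{700} = \frac{629}{350} \approx 1.7971$)
$M K{\left(-7 \right)} = \frac{629}{350} \left(-7\right) = - \frac{629}{50}$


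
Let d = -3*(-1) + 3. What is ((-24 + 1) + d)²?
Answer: 289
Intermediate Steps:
d = 6 (d = 3 + 3 = 6)
((-24 + 1) + d)² = ((-24 + 1) + 6)² = (-23 + 6)² = (-17)² = 289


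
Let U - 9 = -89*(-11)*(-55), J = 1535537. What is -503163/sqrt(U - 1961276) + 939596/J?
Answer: 939596/1535537 + 167721*I*sqrt(503778)/335852 ≈ 0.6119 + 354.45*I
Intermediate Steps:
U = -53836 (U = 9 - 89*(-11)*(-55) = 9 + 979*(-55) = 9 - 53845 = -53836)
-503163/sqrt(U - 1961276) + 939596/J = -503163/sqrt(-53836 - 1961276) + 939596/1535537 = -503163*(-I*sqrt(503778)/1007556) + 939596*(1/1535537) = -503163*(-I*sqrt(503778)/1007556) + 939596/1535537 = -(-167721)*I*sqrt(503778)/335852 + 939596/1535537 = 167721*I*sqrt(503778)/335852 + 939596/1535537 = 939596/1535537 + 167721*I*sqrt(503778)/335852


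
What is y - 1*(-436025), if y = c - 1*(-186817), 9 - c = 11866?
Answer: 610985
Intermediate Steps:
c = -11857 (c = 9 - 1*11866 = 9 - 11866 = -11857)
y = 174960 (y = -11857 - 1*(-186817) = -11857 + 186817 = 174960)
y - 1*(-436025) = 174960 - 1*(-436025) = 174960 + 436025 = 610985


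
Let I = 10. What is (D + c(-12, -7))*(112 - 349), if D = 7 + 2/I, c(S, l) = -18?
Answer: 12798/5 ≈ 2559.6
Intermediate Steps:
D = 36/5 (D = 7 + 2/10 = 7 + 2*(1/10) = 7 + 1/5 = 36/5 ≈ 7.2000)
(D + c(-12, -7))*(112 - 349) = (36/5 - 18)*(112 - 349) = -54/5*(-237) = 12798/5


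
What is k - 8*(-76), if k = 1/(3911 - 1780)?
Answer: 1295649/2131 ≈ 608.00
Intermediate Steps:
k = 1/2131 ≈ 0.00046926
k - 8*(-76) = 1/2131 - 8*(-76) = 1/2131 + 608 = 1295649/2131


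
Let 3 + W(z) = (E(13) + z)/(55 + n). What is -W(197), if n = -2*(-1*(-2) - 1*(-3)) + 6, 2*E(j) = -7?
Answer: -27/34 ≈ -0.79412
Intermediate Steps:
E(j) = -7/2 (E(j) = (½)*(-7) = -7/2)
n = -4 (n = -2*(2 + 3) + 6 = -2*5 + 6 = -10 + 6 = -4)
W(z) = -313/102 + z/51 (W(z) = -3 + (-7/2 + z)/(55 - 4) = -3 + (-7/2 + z)/51 = -3 + (-7/2 + z)*(1/51) = -3 + (-7/102 + z/51) = -313/102 + z/51)
-W(197) = -(-313/102 + (1/51)*197) = -(-313/102 + 197/51) = -1*27/34 = -27/34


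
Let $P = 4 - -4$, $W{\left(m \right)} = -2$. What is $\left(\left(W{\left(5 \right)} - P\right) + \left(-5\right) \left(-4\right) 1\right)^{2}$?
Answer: $100$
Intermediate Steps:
$P = 8$ ($P = 4 + 4 = 8$)
$\left(\left(W{\left(5 \right)} - P\right) + \left(-5\right) \left(-4\right) 1\right)^{2} = \left(\left(-2 - 8\right) + \left(-5\right) \left(-4\right) 1\right)^{2} = \left(\left(-2 - 8\right) + 20 \cdot 1\right)^{2} = \left(-10 + 20\right)^{2} = 10^{2} = 100$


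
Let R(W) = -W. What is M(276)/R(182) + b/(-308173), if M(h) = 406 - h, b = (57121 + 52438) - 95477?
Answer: -1639439/2157211 ≈ -0.75998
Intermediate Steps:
b = 14082 (b = 109559 - 95477 = 14082)
M(276)/R(182) + b/(-308173) = (406 - 1*276)/((-1*182)) + 14082/(-308173) = (406 - 276)/(-182) + 14082*(-1/308173) = 130*(-1/182) - 14082/308173 = -5/7 - 14082/308173 = -1639439/2157211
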